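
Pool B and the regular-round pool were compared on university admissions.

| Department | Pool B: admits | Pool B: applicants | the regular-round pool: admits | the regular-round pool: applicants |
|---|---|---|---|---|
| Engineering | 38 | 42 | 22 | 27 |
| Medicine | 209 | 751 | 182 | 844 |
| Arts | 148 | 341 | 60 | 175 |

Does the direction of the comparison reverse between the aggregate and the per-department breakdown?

Engineering: Pool B 38/42 = 90.5%, the regular-round pool 22/27 = 81.5% → Pool B
Medicine: Pool B 209/751 = 27.8%, the regular-round pool 182/844 = 21.6% → Pool B
Arts: Pool B 148/341 = 43.4%, the regular-round pool 60/175 = 34.3% → Pool B
Overall: Pool B 395/1134 = 34.8%, the regular-round pool 264/1046 = 25.2% → Pool B
Pool B wins overall and in every department group — no reversal.

No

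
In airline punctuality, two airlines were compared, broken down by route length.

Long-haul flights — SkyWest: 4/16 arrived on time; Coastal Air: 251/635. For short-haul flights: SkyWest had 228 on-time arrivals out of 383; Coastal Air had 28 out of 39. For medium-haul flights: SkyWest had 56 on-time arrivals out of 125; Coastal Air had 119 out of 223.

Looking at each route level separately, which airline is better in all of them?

Coastal Air

Long-haul: SkyWest 4/16 = 25.0%, Coastal Air 251/635 = 39.5% → Coastal Air
Short-haul: SkyWest 228/383 = 59.5%, Coastal Air 28/39 = 71.8% → Coastal Air
Medium-haul: SkyWest 56/125 = 44.8%, Coastal Air 119/223 = 53.4% → Coastal Air
Coastal Air has the higher rate in all 3 groups.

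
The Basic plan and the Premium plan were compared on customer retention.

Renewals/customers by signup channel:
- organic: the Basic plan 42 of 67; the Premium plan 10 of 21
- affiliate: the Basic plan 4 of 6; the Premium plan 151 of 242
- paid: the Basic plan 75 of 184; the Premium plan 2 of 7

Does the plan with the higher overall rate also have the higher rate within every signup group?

No

Organic: the Basic plan 42/67 = 62.7%, the Premium plan 10/21 = 47.6% → the Basic plan
Affiliate: the Basic plan 4/6 = 66.7%, the Premium plan 151/242 = 62.4% → the Basic plan
Paid: the Basic plan 75/184 = 40.8%, the Premium plan 2/7 = 28.6% → the Basic plan
Overall: the Basic plan 121/257 = 47.1%, the Premium plan 163/270 = 60.4% → the Premium plan
The Basic plan wins each signup group but the Premium plan wins overall — the comparison reverses. The Basic plan's customers skew toward paid, which has a lower base rate.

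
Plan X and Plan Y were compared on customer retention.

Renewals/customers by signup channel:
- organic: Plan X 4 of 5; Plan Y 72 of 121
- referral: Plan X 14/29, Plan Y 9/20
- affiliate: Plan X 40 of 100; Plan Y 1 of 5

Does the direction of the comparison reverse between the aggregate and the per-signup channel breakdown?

Yes

Organic: Plan X 4/5 = 80.0%, Plan Y 72/121 = 59.5% → Plan X
Referral: Plan X 14/29 = 48.3%, Plan Y 9/20 = 45.0% → Plan X
Affiliate: Plan X 40/100 = 40.0%, Plan Y 1/5 = 20.0% → Plan X
Overall: Plan X 58/134 = 43.3%, Plan Y 82/146 = 56.2% → Plan Y
Plan X wins each signup group but Plan Y wins overall — the comparison reverses. Plan X's customers skew toward affiliate, which has a lower base rate.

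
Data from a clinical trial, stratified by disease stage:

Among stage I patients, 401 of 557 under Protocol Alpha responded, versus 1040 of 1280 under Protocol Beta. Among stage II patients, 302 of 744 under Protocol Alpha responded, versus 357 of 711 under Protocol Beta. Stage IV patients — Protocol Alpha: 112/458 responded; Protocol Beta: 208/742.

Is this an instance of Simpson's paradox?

Stage I: Protocol Alpha 401/557 = 72.0%, Protocol Beta 1040/1280 = 81.2% → Protocol Beta
Stage II: Protocol Alpha 302/744 = 40.6%, Protocol Beta 357/711 = 50.2% → Protocol Beta
Stage IV: Protocol Alpha 112/458 = 24.5%, Protocol Beta 208/742 = 28.0% → Protocol Beta
Overall: Protocol Alpha 815/1759 = 46.3%, Protocol Beta 1605/2733 = 58.7% → Protocol Beta
Protocol Beta wins overall and in every disease group — no reversal.

No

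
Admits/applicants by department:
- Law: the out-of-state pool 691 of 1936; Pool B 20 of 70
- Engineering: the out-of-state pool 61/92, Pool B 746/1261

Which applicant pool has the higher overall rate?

Pool B

Law: the out-of-state pool 691/1936 = 35.7%, Pool B 20/70 = 28.6% → the out-of-state pool
Engineering: the out-of-state pool 61/92 = 66.3%, Pool B 746/1261 = 59.2% → the out-of-state pool
Overall: the out-of-state pool 752/2028 = 37.1%, Pool B 766/1331 = 57.6% → Pool B
(The out-of-state pool wins every department group but Pool B wins overall — the out-of-state pool's applicants skew toward the low-rate Law group.)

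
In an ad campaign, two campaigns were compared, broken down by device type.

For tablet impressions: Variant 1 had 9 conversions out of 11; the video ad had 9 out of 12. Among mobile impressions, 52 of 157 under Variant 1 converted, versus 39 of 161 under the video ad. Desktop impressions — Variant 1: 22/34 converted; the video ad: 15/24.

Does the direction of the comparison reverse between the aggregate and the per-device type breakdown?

Tablet: Variant 1 9/11 = 81.8%, the video ad 9/12 = 75.0% → Variant 1
Mobile: Variant 1 52/157 = 33.1%, the video ad 39/161 = 24.2% → Variant 1
Desktop: Variant 1 22/34 = 64.7%, the video ad 15/24 = 62.5% → Variant 1
Overall: Variant 1 83/202 = 41.1%, the video ad 63/197 = 32.0% → Variant 1
Variant 1 wins overall and in every device group — no reversal.

No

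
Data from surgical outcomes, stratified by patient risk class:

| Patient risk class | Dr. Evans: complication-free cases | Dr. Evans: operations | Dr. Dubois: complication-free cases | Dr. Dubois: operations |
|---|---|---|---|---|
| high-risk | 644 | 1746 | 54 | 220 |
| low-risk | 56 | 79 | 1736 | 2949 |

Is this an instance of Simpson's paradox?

High-risk: Dr. Evans 644/1746 = 36.9%, Dr. Dubois 54/220 = 24.5% → Dr. Evans
Low-risk: Dr. Evans 56/79 = 70.9%, Dr. Dubois 1736/2949 = 58.9% → Dr. Evans
Overall: Dr. Evans 700/1825 = 38.4%, Dr. Dubois 1790/3169 = 56.5% → Dr. Dubois
Dr. Evans wins each patient risk group but Dr. Dubois wins overall — the comparison reverses. Dr. Evans's operations skew toward high-risk, which has a lower base rate.

Yes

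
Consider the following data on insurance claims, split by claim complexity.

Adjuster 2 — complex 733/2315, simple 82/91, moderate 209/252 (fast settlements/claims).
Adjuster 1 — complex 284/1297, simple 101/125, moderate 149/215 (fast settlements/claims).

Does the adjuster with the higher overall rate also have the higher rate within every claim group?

Yes

Complex: Adjuster 2 733/2315 = 31.7%, Adjuster 1 284/1297 = 21.9% → Adjuster 2
Simple: Adjuster 2 82/91 = 90.1%, Adjuster 1 101/125 = 80.8% → Adjuster 2
Moderate: Adjuster 2 209/252 = 82.9%, Adjuster 1 149/215 = 69.3% → Adjuster 2
Overall: Adjuster 2 1024/2658 = 38.5%, Adjuster 1 534/1637 = 32.6% → Adjuster 2
Adjuster 2 wins overall and in every claim group — no reversal.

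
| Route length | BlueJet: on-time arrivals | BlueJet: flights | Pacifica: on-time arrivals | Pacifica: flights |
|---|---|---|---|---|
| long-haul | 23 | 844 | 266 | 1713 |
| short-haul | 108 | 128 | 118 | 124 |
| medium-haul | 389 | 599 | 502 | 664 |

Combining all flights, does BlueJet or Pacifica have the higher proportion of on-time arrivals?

Long-haul: BlueJet 23/844 = 2.7%, Pacifica 266/1713 = 15.5% → Pacifica
Short-haul: BlueJet 108/128 = 84.4%, Pacifica 118/124 = 95.2% → Pacifica
Medium-haul: BlueJet 389/599 = 64.9%, Pacifica 502/664 = 75.6% → Pacifica
Overall: BlueJet 520/1571 = 33.1%, Pacifica 886/2501 = 35.4% → Pacifica

Pacifica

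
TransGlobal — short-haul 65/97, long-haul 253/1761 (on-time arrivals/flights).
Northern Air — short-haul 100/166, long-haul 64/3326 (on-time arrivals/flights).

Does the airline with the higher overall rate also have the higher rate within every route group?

Short-haul: TransGlobal 65/97 = 67.0%, Northern Air 100/166 = 60.2% → TransGlobal
Long-haul: TransGlobal 253/1761 = 14.4%, Northern Air 64/3326 = 1.9% → TransGlobal
Overall: TransGlobal 318/1858 = 17.1%, Northern Air 164/3492 = 4.7% → TransGlobal
TransGlobal wins overall and in every route group — no reversal.

Yes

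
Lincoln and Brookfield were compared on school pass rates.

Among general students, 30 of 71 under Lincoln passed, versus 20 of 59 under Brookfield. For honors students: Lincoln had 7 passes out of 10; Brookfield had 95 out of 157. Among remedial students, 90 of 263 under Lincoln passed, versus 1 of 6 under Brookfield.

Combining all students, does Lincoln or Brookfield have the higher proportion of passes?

Brookfield

General: Lincoln 30/71 = 42.3%, Brookfield 20/59 = 33.9% → Lincoln
Honors: Lincoln 7/10 = 70.0%, Brookfield 95/157 = 60.5% → Lincoln
Remedial: Lincoln 90/263 = 34.2%, Brookfield 1/6 = 16.7% → Lincoln
Overall: Lincoln 127/344 = 36.9%, Brookfield 116/222 = 52.3% → Brookfield
(Lincoln wins every student group but Brookfield wins overall — Lincoln's students skew toward the low-rate remedial group.)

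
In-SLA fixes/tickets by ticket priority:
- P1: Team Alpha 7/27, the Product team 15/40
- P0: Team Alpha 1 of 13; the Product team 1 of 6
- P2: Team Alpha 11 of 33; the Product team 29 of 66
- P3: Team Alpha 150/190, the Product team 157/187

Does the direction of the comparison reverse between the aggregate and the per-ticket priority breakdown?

P1: Team Alpha 7/27 = 25.9%, the Product team 15/40 = 37.5% → the Product team
P0: Team Alpha 1/13 = 7.7%, the Product team 1/6 = 16.7% → the Product team
P2: Team Alpha 11/33 = 33.3%, the Product team 29/66 = 43.9% → the Product team
P3: Team Alpha 150/190 = 78.9%, the Product team 157/187 = 84.0% → the Product team
Overall: Team Alpha 169/263 = 64.3%, the Product team 202/299 = 67.6% → the Product team
The Product team wins overall and in every ticket group — no reversal.

No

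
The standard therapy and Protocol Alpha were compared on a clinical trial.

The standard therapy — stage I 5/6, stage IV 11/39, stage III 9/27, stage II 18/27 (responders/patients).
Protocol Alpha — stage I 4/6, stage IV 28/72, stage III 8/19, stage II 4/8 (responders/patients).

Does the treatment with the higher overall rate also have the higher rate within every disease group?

Stage I: the standard therapy 5/6 = 83.3%, Protocol Alpha 4/6 = 66.7% → the standard therapy
Stage IV: the standard therapy 11/39 = 28.2%, Protocol Alpha 28/72 = 38.9% → Protocol Alpha
Stage III: the standard therapy 9/27 = 33.3%, Protocol Alpha 8/19 = 42.1% → Protocol Alpha
Stage II: the standard therapy 18/27 = 66.7%, Protocol Alpha 4/8 = 50.0% → the standard therapy
Overall: the standard therapy 43/99 = 43.4%, Protocol Alpha 44/105 = 41.9% → the standard therapy
Neither sweeps: the standard therapy wins 2 of 4 groups, Protocol Alpha wins 2. The standard therapy wins overall but not every group — no Simpson reversal.

No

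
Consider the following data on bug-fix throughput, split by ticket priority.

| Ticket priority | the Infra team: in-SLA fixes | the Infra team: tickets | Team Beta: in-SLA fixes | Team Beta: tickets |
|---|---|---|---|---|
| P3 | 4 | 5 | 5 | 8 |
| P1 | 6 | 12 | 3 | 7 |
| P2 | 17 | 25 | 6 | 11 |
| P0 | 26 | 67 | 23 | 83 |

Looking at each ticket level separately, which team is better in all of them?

the Infra team

P3: the Infra team 4/5 = 80.0%, Team Beta 5/8 = 62.5% → the Infra team
P1: the Infra team 6/12 = 50.0%, Team Beta 3/7 = 42.9% → the Infra team
P2: the Infra team 17/25 = 68.0%, Team Beta 6/11 = 54.5% → the Infra team
P0: the Infra team 26/67 = 38.8%, Team Beta 23/83 = 27.7% → the Infra team
The Infra team has the higher rate in all 4 groups.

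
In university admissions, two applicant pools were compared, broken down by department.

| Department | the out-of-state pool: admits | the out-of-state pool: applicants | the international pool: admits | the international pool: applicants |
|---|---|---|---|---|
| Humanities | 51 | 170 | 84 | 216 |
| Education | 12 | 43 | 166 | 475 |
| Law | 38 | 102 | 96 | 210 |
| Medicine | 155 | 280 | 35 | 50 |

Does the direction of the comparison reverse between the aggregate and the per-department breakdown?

Humanities: the out-of-state pool 51/170 = 30.0%, the international pool 84/216 = 38.9% → the international pool
Education: the out-of-state pool 12/43 = 27.9%, the international pool 166/475 = 34.9% → the international pool
Law: the out-of-state pool 38/102 = 37.3%, the international pool 96/210 = 45.7% → the international pool
Medicine: the out-of-state pool 155/280 = 55.4%, the international pool 35/50 = 70.0% → the international pool
Overall: the out-of-state pool 256/595 = 43.0%, the international pool 381/951 = 40.1% → the out-of-state pool
The international pool wins each department group but the out-of-state pool wins overall — the comparison reverses. The international pool's applicants skew toward Education, which has a lower base rate.

Yes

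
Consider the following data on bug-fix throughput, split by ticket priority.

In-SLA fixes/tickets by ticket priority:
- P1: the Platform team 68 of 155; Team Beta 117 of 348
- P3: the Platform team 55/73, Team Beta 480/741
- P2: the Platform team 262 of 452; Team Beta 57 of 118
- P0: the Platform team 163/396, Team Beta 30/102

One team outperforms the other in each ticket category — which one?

the Platform team

P1: the Platform team 68/155 = 43.9%, Team Beta 117/348 = 33.6% → the Platform team
P3: the Platform team 55/73 = 75.3%, Team Beta 480/741 = 64.8% → the Platform team
P2: the Platform team 262/452 = 58.0%, Team Beta 57/118 = 48.3% → the Platform team
P0: the Platform team 163/396 = 41.2%, Team Beta 30/102 = 29.4% → the Platform team
The Platform team has the higher rate in all 4 groups.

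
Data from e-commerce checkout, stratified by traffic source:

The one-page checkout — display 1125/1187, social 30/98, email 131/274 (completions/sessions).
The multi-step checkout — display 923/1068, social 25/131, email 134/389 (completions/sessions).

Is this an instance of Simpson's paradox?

No

Display: the one-page checkout 1125/1187 = 94.8%, the multi-step checkout 923/1068 = 86.4% → the one-page checkout
Social: the one-page checkout 30/98 = 30.6%, the multi-step checkout 25/131 = 19.1% → the one-page checkout
Email: the one-page checkout 131/274 = 47.8%, the multi-step checkout 134/389 = 34.4% → the one-page checkout
Overall: the one-page checkout 1286/1559 = 82.5%, the multi-step checkout 1082/1588 = 68.1% → the one-page checkout
The one-page checkout wins overall and in every traffic group — no reversal.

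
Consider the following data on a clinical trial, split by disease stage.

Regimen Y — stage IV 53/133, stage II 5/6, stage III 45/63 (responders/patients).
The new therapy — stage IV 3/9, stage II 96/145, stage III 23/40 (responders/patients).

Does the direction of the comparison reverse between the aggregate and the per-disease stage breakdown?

Stage IV: Regimen Y 53/133 = 39.8%, the new therapy 3/9 = 33.3% → Regimen Y
Stage II: Regimen Y 5/6 = 83.3%, the new therapy 96/145 = 66.2% → Regimen Y
Stage III: Regimen Y 45/63 = 71.4%, the new therapy 23/40 = 57.5% → Regimen Y
Overall: Regimen Y 103/202 = 51.0%, the new therapy 122/194 = 62.9% → the new therapy
Regimen Y wins each disease group but the new therapy wins overall — the comparison reverses. Regimen Y's patients skew toward stage IV, which has a lower base rate.

Yes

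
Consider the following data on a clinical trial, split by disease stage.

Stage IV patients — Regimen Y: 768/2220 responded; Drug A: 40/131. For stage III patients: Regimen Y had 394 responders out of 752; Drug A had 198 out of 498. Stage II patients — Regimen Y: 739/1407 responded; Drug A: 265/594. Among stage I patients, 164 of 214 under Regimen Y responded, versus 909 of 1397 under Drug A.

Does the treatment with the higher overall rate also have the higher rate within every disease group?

No

Stage IV: Regimen Y 768/2220 = 34.6%, Drug A 40/131 = 30.5% → Regimen Y
Stage III: Regimen Y 394/752 = 52.4%, Drug A 198/498 = 39.8% → Regimen Y
Stage II: Regimen Y 739/1407 = 52.5%, Drug A 265/594 = 44.6% → Regimen Y
Stage I: Regimen Y 164/214 = 76.6%, Drug A 909/1397 = 65.1% → Regimen Y
Overall: Regimen Y 2065/4593 = 45.0%, Drug A 1412/2620 = 53.9% → Drug A
Regimen Y wins each disease group but Drug A wins overall — the comparison reverses. Regimen Y's patients skew toward stage IV, which has a lower base rate.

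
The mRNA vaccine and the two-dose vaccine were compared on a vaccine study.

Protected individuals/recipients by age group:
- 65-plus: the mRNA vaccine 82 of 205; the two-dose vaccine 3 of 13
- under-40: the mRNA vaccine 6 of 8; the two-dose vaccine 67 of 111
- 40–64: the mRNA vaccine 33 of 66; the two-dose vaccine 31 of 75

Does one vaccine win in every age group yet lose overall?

65-plus: the mRNA vaccine 82/205 = 40.0%, the two-dose vaccine 3/13 = 23.1% → the mRNA vaccine
Under-40: the mRNA vaccine 6/8 = 75.0%, the two-dose vaccine 67/111 = 60.4% → the mRNA vaccine
40–64: the mRNA vaccine 33/66 = 50.0%, the two-dose vaccine 31/75 = 41.3% → the mRNA vaccine
Overall: the mRNA vaccine 121/279 = 43.4%, the two-dose vaccine 101/199 = 50.8% → the two-dose vaccine
The mRNA vaccine wins each age group but the two-dose vaccine wins overall — the comparison reverses. The mRNA vaccine's recipients skew toward 65-plus, which has a lower base rate.

Yes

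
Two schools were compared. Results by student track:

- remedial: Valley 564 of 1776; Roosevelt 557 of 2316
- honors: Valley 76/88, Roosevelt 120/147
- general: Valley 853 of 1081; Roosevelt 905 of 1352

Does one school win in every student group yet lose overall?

No

Remedial: Valley 564/1776 = 31.8%, Roosevelt 557/2316 = 24.1% → Valley
Honors: Valley 76/88 = 86.4%, Roosevelt 120/147 = 81.6% → Valley
General: Valley 853/1081 = 78.9%, Roosevelt 905/1352 = 66.9% → Valley
Overall: Valley 1493/2945 = 50.7%, Roosevelt 1582/3815 = 41.5% → Valley
Valley wins overall and in every student group — no reversal.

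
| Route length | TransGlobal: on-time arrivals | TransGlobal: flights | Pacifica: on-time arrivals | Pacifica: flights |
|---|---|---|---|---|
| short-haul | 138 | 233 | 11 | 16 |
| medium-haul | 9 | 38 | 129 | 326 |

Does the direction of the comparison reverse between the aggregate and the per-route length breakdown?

Short-haul: TransGlobal 138/233 = 59.2%, Pacifica 11/16 = 68.8% → Pacifica
Medium-haul: TransGlobal 9/38 = 23.7%, Pacifica 129/326 = 39.6% → Pacifica
Overall: TransGlobal 147/271 = 54.2%, Pacifica 140/342 = 40.9% → TransGlobal
Pacifica wins each route group but TransGlobal wins overall — the comparison reverses. Pacifica's flights skew toward medium-haul, which has a lower base rate.

Yes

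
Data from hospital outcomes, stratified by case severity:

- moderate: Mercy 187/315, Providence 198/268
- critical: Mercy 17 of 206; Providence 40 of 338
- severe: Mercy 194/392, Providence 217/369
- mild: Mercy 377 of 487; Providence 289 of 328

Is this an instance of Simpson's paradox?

No

Moderate: Mercy 187/315 = 59.4%, Providence 198/268 = 73.9% → Providence
Critical: Mercy 17/206 = 8.3%, Providence 40/338 = 11.8% → Providence
Severe: Mercy 194/392 = 49.5%, Providence 217/369 = 58.8% → Providence
Mild: Mercy 377/487 = 77.4%, Providence 289/328 = 88.1% → Providence
Overall: Mercy 775/1400 = 55.4%, Providence 744/1303 = 57.1% → Providence
Providence wins overall and in every case group — no reversal.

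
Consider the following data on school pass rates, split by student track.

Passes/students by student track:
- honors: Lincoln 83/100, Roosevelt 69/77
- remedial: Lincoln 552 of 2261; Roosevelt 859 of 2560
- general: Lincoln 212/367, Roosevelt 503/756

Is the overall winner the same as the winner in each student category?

Honors: Lincoln 83/100 = 83.0%, Roosevelt 69/77 = 89.6% → Roosevelt
Remedial: Lincoln 552/2261 = 24.4%, Roosevelt 859/2560 = 33.6% → Roosevelt
General: Lincoln 212/367 = 57.8%, Roosevelt 503/756 = 66.5% → Roosevelt
Overall: Lincoln 847/2728 = 31.0%, Roosevelt 1431/3393 = 42.2% → Roosevelt
Roosevelt wins overall and in every student group — no reversal.

Yes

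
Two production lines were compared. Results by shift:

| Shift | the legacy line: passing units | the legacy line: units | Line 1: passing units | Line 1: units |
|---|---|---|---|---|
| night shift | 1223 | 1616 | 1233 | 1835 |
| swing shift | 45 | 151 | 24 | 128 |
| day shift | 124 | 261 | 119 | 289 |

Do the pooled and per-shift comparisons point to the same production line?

Night shift: the legacy line 1223/1616 = 75.7%, Line 1 1233/1835 = 67.2% → the legacy line
Swing shift: the legacy line 45/151 = 29.8%, Line 1 24/128 = 18.8% → the legacy line
Day shift: the legacy line 124/261 = 47.5%, Line 1 119/289 = 41.2% → the legacy line
Overall: the legacy line 1392/2028 = 68.6%, Line 1 1376/2252 = 61.1% → the legacy line
The legacy line wins overall and in every shift group — no reversal.

Yes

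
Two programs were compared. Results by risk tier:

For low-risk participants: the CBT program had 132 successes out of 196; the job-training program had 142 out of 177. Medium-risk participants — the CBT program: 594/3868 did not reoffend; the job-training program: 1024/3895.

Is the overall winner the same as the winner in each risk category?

Yes

Low-risk: the CBT program 132/196 = 67.3%, the job-training program 142/177 = 80.2% → the job-training program
Medium-risk: the CBT program 594/3868 = 15.4%, the job-training program 1024/3895 = 26.3% → the job-training program
Overall: the CBT program 726/4064 = 17.9%, the job-training program 1166/4072 = 28.6% → the job-training program
The job-training program wins overall and in every risk group — no reversal.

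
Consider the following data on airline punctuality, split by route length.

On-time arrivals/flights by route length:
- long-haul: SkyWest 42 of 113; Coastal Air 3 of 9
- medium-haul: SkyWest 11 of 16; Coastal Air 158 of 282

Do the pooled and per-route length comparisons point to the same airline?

Long-haul: SkyWest 42/113 = 37.2%, Coastal Air 3/9 = 33.3% → SkyWest
Medium-haul: SkyWest 11/16 = 68.8%, Coastal Air 158/282 = 56.0% → SkyWest
Overall: SkyWest 53/129 = 41.1%, Coastal Air 161/291 = 55.3% → Coastal Air
SkyWest wins each route group but Coastal Air wins overall — the comparison reverses. SkyWest's flights skew toward long-haul, which has a lower base rate.

No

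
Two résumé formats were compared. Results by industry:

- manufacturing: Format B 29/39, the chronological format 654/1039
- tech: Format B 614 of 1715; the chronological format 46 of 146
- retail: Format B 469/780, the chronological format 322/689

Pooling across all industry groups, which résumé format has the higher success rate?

Manufacturing: Format B 29/39 = 74.4%, the chronological format 654/1039 = 62.9% → Format B
Tech: Format B 614/1715 = 35.8%, the chronological format 46/146 = 31.5% → Format B
Retail: Format B 469/780 = 60.1%, the chronological format 322/689 = 46.7% → Format B
Overall: Format B 1112/2534 = 43.9%, the chronological format 1022/1874 = 54.5% → the chronological format
(Format B wins every industry group but the chronological format wins overall — Format B's applications skew toward the low-rate tech group.)

the chronological format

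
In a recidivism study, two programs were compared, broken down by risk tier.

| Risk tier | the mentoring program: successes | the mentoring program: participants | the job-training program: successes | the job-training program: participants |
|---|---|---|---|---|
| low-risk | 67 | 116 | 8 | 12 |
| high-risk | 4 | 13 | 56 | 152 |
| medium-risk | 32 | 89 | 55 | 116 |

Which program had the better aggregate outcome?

Low-risk: the mentoring program 67/116 = 57.8%, the job-training program 8/12 = 66.7% → the job-training program
High-risk: the mentoring program 4/13 = 30.8%, the job-training program 56/152 = 36.8% → the job-training program
Medium-risk: the mentoring program 32/89 = 36.0%, the job-training program 55/116 = 47.4% → the job-training program
Overall: the mentoring program 103/218 = 47.2%, the job-training program 119/280 = 42.5% → the mentoring program
(The job-training program wins every risk group but the mentoring program wins overall — the job-training program's participants skew toward the low-rate high-risk group.)

the mentoring program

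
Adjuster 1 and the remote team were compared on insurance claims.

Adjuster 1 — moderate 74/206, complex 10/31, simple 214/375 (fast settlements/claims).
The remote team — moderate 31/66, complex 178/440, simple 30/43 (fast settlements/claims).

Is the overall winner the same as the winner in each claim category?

No

Moderate: Adjuster 1 74/206 = 35.9%, the remote team 31/66 = 47.0% → the remote team
Complex: Adjuster 1 10/31 = 32.3%, the remote team 178/440 = 40.5% → the remote team
Simple: Adjuster 1 214/375 = 57.1%, the remote team 30/43 = 69.8% → the remote team
Overall: Adjuster 1 298/612 = 48.7%, the remote team 239/549 = 43.5% → Adjuster 1
The remote team wins each claim group but Adjuster 1 wins overall — the comparison reverses. The remote team's claims skew toward complex, which has a lower base rate.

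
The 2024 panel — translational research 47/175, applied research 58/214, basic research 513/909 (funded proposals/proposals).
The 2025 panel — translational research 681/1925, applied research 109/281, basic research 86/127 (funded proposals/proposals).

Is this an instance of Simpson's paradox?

Translational research: the 2024 panel 47/175 = 26.9%, the 2025 panel 681/1925 = 35.4% → the 2025 panel
Applied research: the 2024 panel 58/214 = 27.1%, the 2025 panel 109/281 = 38.8% → the 2025 panel
Basic research: the 2024 panel 513/909 = 56.4%, the 2025 panel 86/127 = 67.7% → the 2025 panel
Overall: the 2024 panel 618/1298 = 47.6%, the 2025 panel 876/2333 = 37.5% → the 2024 panel
The 2025 panel wins each proposal group but the 2024 panel wins overall — the comparison reverses. The 2025 panel's proposals skew toward translational research, which has a lower base rate.

Yes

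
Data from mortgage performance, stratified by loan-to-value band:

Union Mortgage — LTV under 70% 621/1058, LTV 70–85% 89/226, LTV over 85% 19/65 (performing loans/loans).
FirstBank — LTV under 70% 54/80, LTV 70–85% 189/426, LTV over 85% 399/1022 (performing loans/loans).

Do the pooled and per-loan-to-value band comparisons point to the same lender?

No

LTV under 70%: Union Mortgage 621/1058 = 58.7%, FirstBank 54/80 = 67.5% → FirstBank
LTV 70–85%: Union Mortgage 89/226 = 39.4%, FirstBank 189/426 = 44.4% → FirstBank
LTV over 85%: Union Mortgage 19/65 = 29.2%, FirstBank 399/1022 = 39.0% → FirstBank
Overall: Union Mortgage 729/1349 = 54.0%, FirstBank 642/1528 = 42.0% → Union Mortgage
FirstBank wins each loan-to-value group but Union Mortgage wins overall — the comparison reverses. FirstBank's loans skew toward LTV over 85%, which has a lower base rate.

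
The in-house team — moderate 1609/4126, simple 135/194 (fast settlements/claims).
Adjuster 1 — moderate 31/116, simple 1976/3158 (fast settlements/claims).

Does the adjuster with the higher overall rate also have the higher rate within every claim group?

Moderate: the in-house team 1609/4126 = 39.0%, Adjuster 1 31/116 = 26.7% → the in-house team
Simple: the in-house team 135/194 = 69.6%, Adjuster 1 1976/3158 = 62.6% → the in-house team
Overall: the in-house team 1744/4320 = 40.4%, Adjuster 1 2007/3274 = 61.3% → Adjuster 1
The in-house team wins each claim group but Adjuster 1 wins overall — the comparison reverses. The in-house team's claims skew toward moderate, which has a lower base rate.

No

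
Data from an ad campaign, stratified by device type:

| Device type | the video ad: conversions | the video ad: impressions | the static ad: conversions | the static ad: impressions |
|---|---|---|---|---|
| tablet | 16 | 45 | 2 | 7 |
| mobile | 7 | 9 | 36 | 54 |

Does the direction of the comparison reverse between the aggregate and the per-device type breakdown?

Yes

Tablet: the video ad 16/45 = 35.6%, the static ad 2/7 = 28.6% → the video ad
Mobile: the video ad 7/9 = 77.8%, the static ad 36/54 = 66.7% → the video ad
Overall: the video ad 23/54 = 42.6%, the static ad 38/61 = 62.3% → the static ad
The video ad wins each device group but the static ad wins overall — the comparison reverses. The video ad's impressions skew toward tablet, which has a lower base rate.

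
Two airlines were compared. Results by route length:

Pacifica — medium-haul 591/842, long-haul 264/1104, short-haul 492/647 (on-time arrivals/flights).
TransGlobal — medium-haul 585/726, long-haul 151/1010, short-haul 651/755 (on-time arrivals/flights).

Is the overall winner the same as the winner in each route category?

No

Medium-haul: Pacifica 591/842 = 70.2%, TransGlobal 585/726 = 80.6% → TransGlobal
Long-haul: Pacifica 264/1104 = 23.9%, TransGlobal 151/1010 = 15.0% → Pacifica
Short-haul: Pacifica 492/647 = 76.0%, TransGlobal 651/755 = 86.2% → TransGlobal
Overall: Pacifica 1347/2593 = 51.9%, TransGlobal 1387/2491 = 55.7% → TransGlobal
Neither sweeps: Pacifica wins 1 of 3 groups, TransGlobal wins 2. TransGlobal wins overall but not every group — no Simpson reversal.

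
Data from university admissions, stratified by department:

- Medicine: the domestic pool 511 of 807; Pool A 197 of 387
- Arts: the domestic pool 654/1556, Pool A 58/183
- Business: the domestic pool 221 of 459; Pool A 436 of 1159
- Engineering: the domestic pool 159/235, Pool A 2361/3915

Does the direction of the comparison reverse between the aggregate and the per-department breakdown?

Medicine: the domestic pool 511/807 = 63.3%, Pool A 197/387 = 50.9% → the domestic pool
Arts: the domestic pool 654/1556 = 42.0%, Pool A 58/183 = 31.7% → the domestic pool
Business: the domestic pool 221/459 = 48.1%, Pool A 436/1159 = 37.6% → the domestic pool
Engineering: the domestic pool 159/235 = 67.7%, Pool A 2361/3915 = 60.3% → the domestic pool
Overall: the domestic pool 1545/3057 = 50.5%, Pool A 3052/5644 = 54.1% → Pool A
The domestic pool wins each department group but Pool A wins overall — the comparison reverses. The domestic pool's applicants skew toward Arts, which has a lower base rate.

Yes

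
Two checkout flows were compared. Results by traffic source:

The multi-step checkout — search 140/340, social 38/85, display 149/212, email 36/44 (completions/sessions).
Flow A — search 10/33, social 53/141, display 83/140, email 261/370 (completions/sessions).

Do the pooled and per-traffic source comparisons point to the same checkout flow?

No

Search: the multi-step checkout 140/340 = 41.2%, Flow A 10/33 = 30.3% → the multi-step checkout
Social: the multi-step checkout 38/85 = 44.7%, Flow A 53/141 = 37.6% → the multi-step checkout
Display: the multi-step checkout 149/212 = 70.3%, Flow A 83/140 = 59.3% → the multi-step checkout
Email: the multi-step checkout 36/44 = 81.8%, Flow A 261/370 = 70.5% → the multi-step checkout
Overall: the multi-step checkout 363/681 = 53.3%, Flow A 407/684 = 59.5% → Flow A
The multi-step checkout wins each traffic group but Flow A wins overall — the comparison reverses. The multi-step checkout's sessions skew toward search, which has a lower base rate.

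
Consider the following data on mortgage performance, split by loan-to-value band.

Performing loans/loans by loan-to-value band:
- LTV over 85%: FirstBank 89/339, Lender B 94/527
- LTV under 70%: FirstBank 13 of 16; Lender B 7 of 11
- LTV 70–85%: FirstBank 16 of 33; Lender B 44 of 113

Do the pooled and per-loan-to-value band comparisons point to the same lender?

LTV over 85%: FirstBank 89/339 = 26.3%, Lender B 94/527 = 17.8% → FirstBank
LTV under 70%: FirstBank 13/16 = 81.2%, Lender B 7/11 = 63.6% → FirstBank
LTV 70–85%: FirstBank 16/33 = 48.5%, Lender B 44/113 = 38.9% → FirstBank
Overall: FirstBank 118/388 = 30.4%, Lender B 145/651 = 22.3% → FirstBank
FirstBank wins overall and in every loan-to-value group — no reversal.

Yes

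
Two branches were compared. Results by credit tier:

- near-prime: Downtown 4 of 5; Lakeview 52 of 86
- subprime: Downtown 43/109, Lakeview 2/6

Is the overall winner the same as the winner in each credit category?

No

Near-prime: Downtown 4/5 = 80.0%, Lakeview 52/86 = 60.5% → Downtown
Subprime: Downtown 43/109 = 39.4%, Lakeview 2/6 = 33.3% → Downtown
Overall: Downtown 47/114 = 41.2%, Lakeview 54/92 = 58.7% → Lakeview
Downtown wins each credit group but Lakeview wins overall — the comparison reverses. Downtown's applications skew toward subprime, which has a lower base rate.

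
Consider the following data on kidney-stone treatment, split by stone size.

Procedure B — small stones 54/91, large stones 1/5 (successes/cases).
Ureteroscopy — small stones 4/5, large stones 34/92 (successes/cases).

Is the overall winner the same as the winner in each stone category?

No

Small stones: Procedure B 54/91 = 59.3%, ureteroscopy 4/5 = 80.0% → ureteroscopy
Large stones: Procedure B 1/5 = 20.0%, ureteroscopy 34/92 = 37.0% → ureteroscopy
Overall: Procedure B 55/96 = 57.3%, ureteroscopy 38/97 = 39.2% → Procedure B
Ureteroscopy wins each stone group but Procedure B wins overall — the comparison reverses. Ureteroscopy's cases skew toward large stones, which has a lower base rate.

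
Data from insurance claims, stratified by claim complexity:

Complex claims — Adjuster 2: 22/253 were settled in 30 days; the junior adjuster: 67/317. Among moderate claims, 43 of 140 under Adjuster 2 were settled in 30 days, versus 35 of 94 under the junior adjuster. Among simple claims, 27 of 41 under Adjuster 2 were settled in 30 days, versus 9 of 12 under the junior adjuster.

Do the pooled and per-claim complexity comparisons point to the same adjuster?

Yes

Complex: Adjuster 2 22/253 = 8.7%, the junior adjuster 67/317 = 21.1% → the junior adjuster
Moderate: Adjuster 2 43/140 = 30.7%, the junior adjuster 35/94 = 37.2% → the junior adjuster
Simple: Adjuster 2 27/41 = 65.9%, the junior adjuster 9/12 = 75.0% → the junior adjuster
Overall: Adjuster 2 92/434 = 21.2%, the junior adjuster 111/423 = 26.2% → the junior adjuster
The junior adjuster wins overall and in every claim group — no reversal.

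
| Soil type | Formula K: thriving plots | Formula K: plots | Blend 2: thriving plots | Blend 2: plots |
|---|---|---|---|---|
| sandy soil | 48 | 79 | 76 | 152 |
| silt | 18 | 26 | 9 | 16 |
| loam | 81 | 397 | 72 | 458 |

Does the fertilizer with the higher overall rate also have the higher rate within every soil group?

Sandy soil: Formula K 48/79 = 60.8%, Blend 2 76/152 = 50.0% → Formula K
Silt: Formula K 18/26 = 69.2%, Blend 2 9/16 = 56.2% → Formula K
Loam: Formula K 81/397 = 20.4%, Blend 2 72/458 = 15.7% → Formula K
Overall: Formula K 147/502 = 29.3%, Blend 2 157/626 = 25.1% → Formula K
Formula K wins overall and in every soil group — no reversal.

Yes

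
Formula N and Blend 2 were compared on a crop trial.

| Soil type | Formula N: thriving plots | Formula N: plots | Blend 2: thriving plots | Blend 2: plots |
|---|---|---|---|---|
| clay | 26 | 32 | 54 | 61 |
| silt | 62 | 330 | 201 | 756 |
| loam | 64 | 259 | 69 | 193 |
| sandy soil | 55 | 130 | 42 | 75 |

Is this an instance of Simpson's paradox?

No

Clay: Formula N 26/32 = 81.2%, Blend 2 54/61 = 88.5% → Blend 2
Silt: Formula N 62/330 = 18.8%, Blend 2 201/756 = 26.6% → Blend 2
Loam: Formula N 64/259 = 24.7%, Blend 2 69/193 = 35.8% → Blend 2
Sandy soil: Formula N 55/130 = 42.3%, Blend 2 42/75 = 56.0% → Blend 2
Overall: Formula N 207/751 = 27.6%, Blend 2 366/1085 = 33.7% → Blend 2
Blend 2 wins overall and in every soil group — no reversal.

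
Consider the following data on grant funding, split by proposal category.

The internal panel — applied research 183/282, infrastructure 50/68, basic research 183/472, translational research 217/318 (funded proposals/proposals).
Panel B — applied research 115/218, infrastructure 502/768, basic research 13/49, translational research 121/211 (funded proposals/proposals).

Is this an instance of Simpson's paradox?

Yes

Applied research: the internal panel 183/282 = 64.9%, Panel B 115/218 = 52.8% → the internal panel
Infrastructure: the internal panel 50/68 = 73.5%, Panel B 502/768 = 65.4% → the internal panel
Basic research: the internal panel 183/472 = 38.8%, Panel B 13/49 = 26.5% → the internal panel
Translational research: the internal panel 217/318 = 68.2%, Panel B 121/211 = 57.3% → the internal panel
Overall: the internal panel 633/1140 = 55.5%, Panel B 751/1246 = 60.3% → Panel B
The internal panel wins each proposal group but Panel B wins overall — the comparison reverses. The internal panel's proposals skew toward basic research, which has a lower base rate.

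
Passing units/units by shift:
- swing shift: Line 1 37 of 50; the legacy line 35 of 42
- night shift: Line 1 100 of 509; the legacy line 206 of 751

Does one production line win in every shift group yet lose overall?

Swing shift: Line 1 37/50 = 74.0%, the legacy line 35/42 = 83.3% → the legacy line
Night shift: Line 1 100/509 = 19.6%, the legacy line 206/751 = 27.4% → the legacy line
Overall: Line 1 137/559 = 24.5%, the legacy line 241/793 = 30.4% → the legacy line
The legacy line wins overall and in every shift group — no reversal.

No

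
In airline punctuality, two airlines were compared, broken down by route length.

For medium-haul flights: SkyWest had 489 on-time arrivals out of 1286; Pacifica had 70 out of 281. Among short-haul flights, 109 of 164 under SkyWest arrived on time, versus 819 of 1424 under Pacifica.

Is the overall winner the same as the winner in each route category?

Medium-haul: SkyWest 489/1286 = 38.0%, Pacifica 70/281 = 24.9% → SkyWest
Short-haul: SkyWest 109/164 = 66.5%, Pacifica 819/1424 = 57.5% → SkyWest
Overall: SkyWest 598/1450 = 41.2%, Pacifica 889/1705 = 52.1% → Pacifica
SkyWest wins each route group but Pacifica wins overall — the comparison reverses. SkyWest's flights skew toward medium-haul, which has a lower base rate.

No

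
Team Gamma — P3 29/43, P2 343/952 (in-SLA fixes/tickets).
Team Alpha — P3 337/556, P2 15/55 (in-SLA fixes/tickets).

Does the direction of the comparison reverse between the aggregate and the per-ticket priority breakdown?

Yes

P3: Team Gamma 29/43 = 67.4%, Team Alpha 337/556 = 60.6% → Team Gamma
P2: Team Gamma 343/952 = 36.0%, Team Alpha 15/55 = 27.3% → Team Gamma
Overall: Team Gamma 372/995 = 37.4%, Team Alpha 352/611 = 57.6% → Team Alpha
Team Gamma wins each ticket group but Team Alpha wins overall — the comparison reverses. Team Gamma's tickets skew toward P2, which has a lower base rate.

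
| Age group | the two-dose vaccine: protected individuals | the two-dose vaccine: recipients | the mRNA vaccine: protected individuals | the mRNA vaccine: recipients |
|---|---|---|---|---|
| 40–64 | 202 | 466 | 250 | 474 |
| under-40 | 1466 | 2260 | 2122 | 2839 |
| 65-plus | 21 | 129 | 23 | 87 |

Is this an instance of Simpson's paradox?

40–64: the two-dose vaccine 202/466 = 43.3%, the mRNA vaccine 250/474 = 52.7% → the mRNA vaccine
Under-40: the two-dose vaccine 1466/2260 = 64.9%, the mRNA vaccine 2122/2839 = 74.7% → the mRNA vaccine
65-plus: the two-dose vaccine 21/129 = 16.3%, the mRNA vaccine 23/87 = 26.4% → the mRNA vaccine
Overall: the two-dose vaccine 1689/2855 = 59.2%, the mRNA vaccine 2395/3400 = 70.4% → the mRNA vaccine
The mRNA vaccine wins overall and in every age group — no reversal.

No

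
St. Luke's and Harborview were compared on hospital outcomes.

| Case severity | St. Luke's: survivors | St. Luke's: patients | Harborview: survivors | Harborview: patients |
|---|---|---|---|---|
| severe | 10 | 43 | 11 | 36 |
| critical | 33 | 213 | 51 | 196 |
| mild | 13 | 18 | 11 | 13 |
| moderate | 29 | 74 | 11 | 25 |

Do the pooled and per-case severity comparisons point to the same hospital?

Severe: St. Luke's 10/43 = 23.3%, Harborview 11/36 = 30.6% → Harborview
Critical: St. Luke's 33/213 = 15.5%, Harborview 51/196 = 26.0% → Harborview
Mild: St. Luke's 13/18 = 72.2%, Harborview 11/13 = 84.6% → Harborview
Moderate: St. Luke's 29/74 = 39.2%, Harborview 11/25 = 44.0% → Harborview
Overall: St. Luke's 85/348 = 24.4%, Harborview 84/270 = 31.1% → Harborview
Harborview wins overall and in every case group — no reversal.

Yes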